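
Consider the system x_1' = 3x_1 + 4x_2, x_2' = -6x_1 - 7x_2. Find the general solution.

x_1(t) = K_1e^(-t) - 2K_2e^(-3t), x_2(t) = -K_1e^(-t) + 3K_2e^(-3t)

Coefficient matrix A = [[3, 4], [-6, -7]].
Characteristic polynomial det(A - λI) = λ^2 + 4λ + 3 = 0.
Eigenvalues λ = -1, -3.
For λ=-1: (A-λI) row 1 is [4, 4], so an eigenvector is (1, -1).
For λ=-3: (A-λI) row 1 is [6, 4], so an eigenvector is (-2, 3).
General solution: K_1e^(-t)(1,-1) + K_2e^(-3t)(-2,3).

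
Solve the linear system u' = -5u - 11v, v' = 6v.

u(t) = -c_1e^(-5t) + c_2e^(6t), v(t) = -c_2e^(6t)

Coefficient matrix A = [[-5, -11], [0, 6]].
Characteristic polynomial det(A - λI) = λ^2 - λ - 30 = 0.
Eigenvalues λ = -5, 6.
For λ=-5: (A-λI) row 1 is [0, -11], so an eigenvector is (-1, 0).
For λ=6: (A-λI) row 1 is [-11, -11], so an eigenvector is (1, -1).
General solution: c_1e^(-5t)(-1,0) + c_2e^(6t)(1,-1).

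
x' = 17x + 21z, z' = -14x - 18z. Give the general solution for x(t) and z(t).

x(t) = -C_1e^(-4t) + 3C_2e^(3t), z(t) = C_1e^(-4t) - 2C_2e^(3t)

Coefficient matrix A = [[17, 21], [-14, -18]].
Characteristic polynomial det(A - λI) = λ^2 + λ - 12 = 0.
Eigenvalues λ = -4, 3.
For λ=-4: (A-λI) row 1 is [21, 21], so an eigenvector is (-1, 1).
For λ=3: (A-λI) row 1 is [14, 21], so an eigenvector is (3, -2).
General solution: C_1e^(-4t)(-1,1) + C_2e^(3t)(3,-2).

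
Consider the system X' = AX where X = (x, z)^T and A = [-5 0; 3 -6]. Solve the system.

Coefficient matrix A = [[-5, 0], [3, -6]].
Characteristic polynomial det(A - λI) = λ^2 + 11λ + 30 = 0.
Eigenvalues λ = -6, -5.
For λ=-6: (A-λI) row 1 is [1, 0], so an eigenvector is (0, 1).
For λ=-5: (A-λI) row 2 is [3, -1], so an eigenvector is (-1, -3).
General solution: c_1e^(-6t)(0,1) + c_2e^(-5t)(-1,-3).

x(t) = -c_2e^(-5t), z(t) = c_1e^(-6t) - 3c_2e^(-5t)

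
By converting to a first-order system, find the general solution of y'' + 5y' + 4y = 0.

Let x_1 = y, x_2 = y'. Then x_1' = x_2 and x_2' = -4x_1 - 5x_2.
A = [[0,1],[-4,-5]]; det(A-λI) = λ^2 + 5λ + 4.
Eigenvalues λ = -1, -4 with eigenvectors (1,-1), (1,-4).

y(t) = c_1e^(-t) + c_2e^(-4t)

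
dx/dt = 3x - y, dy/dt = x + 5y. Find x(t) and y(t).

x(t) = K_1e^(4t) + K_2te^(4t) - K_2e^(4t), y(t) = -K_1e^(4t) - K_2te^(4t)

Coefficient matrix A = [[3, -1], [1, 5]].
Characteristic polynomial det(A - λI) = λ^2 - 8λ + 16 = 0.
Single eigenvalue λ = 4 with algebraic multiplicity 2.
Eigenvector v = (1,-1); generalized eigenvector w with (A-λI)w=v is (-1,0).
General solution: e^(4t)[K_1·v + K_2·(t·v + w)].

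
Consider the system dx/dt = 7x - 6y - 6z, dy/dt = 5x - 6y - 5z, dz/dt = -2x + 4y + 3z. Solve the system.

Coefficient matrix A = [[7, -6, -6], [5, -6, -5], [-2, 4, 3]].
det(A - λI) = 0 gives eigenvalues λ = 1, -1, 4.
For λ=1: eigenvector (1,0,1).
For λ=-1: eigenvector (0,1,-1).
For λ=4: eigenvector (-2,-1,0).
General solution: K_1e^(t)(1,0,1) + K_2e^(-t)(0,1,-1) + K_3e^(4t)(-2,-1,0).

x(t) = K_1e^(t) - 2K_3e^(4t), y(t) = K_2e^(-t) - K_3e^(4t), z(t) = K_1e^(t) - K_2e^(-t)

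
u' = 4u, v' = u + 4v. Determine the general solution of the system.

Coefficient matrix A = [[4, 0], [1, 4]].
Characteristic polynomial det(A - λI) = λ^2 - 8λ + 16 = 0.
Single eigenvalue λ = 4 with algebraic multiplicity 2.
Eigenvector v = (0,1); generalized eigenvector w with (A-λI)w=v is (1,-3).
General solution: e^(4t)[K_1·v + K_2·(t·v + w)].

u(t) = K_2e^(4t), v(t) = K_1e^(4t) + K_2te^(4t) - 3K_2e^(4t)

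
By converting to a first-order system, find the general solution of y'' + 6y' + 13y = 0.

y(t) = c_1e^(-3t)cos(2t) + c_2e^(-3t)sin(2t)

Let x_1 = y, x_2 = y'. Then x_1' = x_2 and x_2' = -13x_1 - 6x_2.
A = [[0,1],[-13,-6]]; det(A-λI) = λ^2 + 6λ + 13.
Eigenvalues λ = -3 ± 2i.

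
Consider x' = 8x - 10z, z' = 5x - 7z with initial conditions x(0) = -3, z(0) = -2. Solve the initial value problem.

x(t) = -2e^(3t) - e^(-2t), z(t) = -e^(3t) - e^(-2t)

Coefficient matrix A = [[8, -10], [5, -7]].
Characteristic polynomial det(A - λI) = λ^2 - λ - 6 = 0.
Eigenvalues λ = -2, 3.
For λ=-2: (A-λI) row 1 is [10, -10], so an eigenvector is (1, 1).
For λ=3: (A-λI) row 1 is [5, -10], so an eigenvector is (-2, -1).
General solution: c_1e^(-2t)(1,1) + c_2e^(3t)(-2,-1).
Applying x(0)=-3, z(0)=-2 gives c_1=-1, c_2=1.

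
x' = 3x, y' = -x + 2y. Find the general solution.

Coefficient matrix A = [[3, 0], [-1, 2]].
Characteristic polynomial det(A - λI) = λ^2 - 5λ + 6 = 0.
Eigenvalues λ = 2, 3.
For λ=2: (A-λI) row 1 is [1, 0], so an eigenvector is (0, 1).
For λ=3: (A-λI) row 2 is [-1, -1], so an eigenvector is (-1, 1).
General solution: K_1e^(2t)(0,1) + K_2e^(3t)(-1,1).

x(t) = -K_2e^(3t), y(t) = K_1e^(2t) + K_2e^(3t)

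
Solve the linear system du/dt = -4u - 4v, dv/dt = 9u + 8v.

Coefficient matrix A = [[-4, -4], [9, 8]].
Characteristic polynomial det(A - λI) = λ^2 - 4λ + 4 = 0.
Single eigenvalue λ = 2 with algebraic multiplicity 2.
Eigenvector v = (-2,3); generalized eigenvector w with (A-λI)w=v is (-1,2).
General solution: e^(2t)[c_1·v + c_2·(t·v + w)].

u(t) = -2c_1e^(2t) - 2c_2te^(2t) - c_2e^(2t), v(t) = 3c_1e^(2t) + 3c_2te^(2t) + 2c_2e^(2t)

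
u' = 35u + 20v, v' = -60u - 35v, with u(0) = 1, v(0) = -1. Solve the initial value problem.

Coefficient matrix A = [[35, 20], [-60, -35]].
Characteristic polynomial det(A - λI) = λ^2 - 25 = 0.
Eigenvalues λ = -5, 5.
For λ=-5: (A-λI) row 1 is [40, 20], so an eigenvector is (1, -2).
For λ=5: (A-λI) row 1 is [30, 20], so an eigenvector is (2, -3).
General solution: c_1e^(-5t)(1,-2) + c_2e^(5t)(2,-3).
Applying u(0)=1, v(0)=-1 gives c_1=-1, c_2=1.

u(t) = 2e^(5t) - e^(-5t), v(t) = -3e^(5t) + 2e^(-5t)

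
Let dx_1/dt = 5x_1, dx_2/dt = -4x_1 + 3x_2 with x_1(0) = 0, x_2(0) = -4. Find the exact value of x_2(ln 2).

A = [[5,0],[-4,3]]; eigenvalues λ = 5, 3.
Eigenvectors: (-1,2) for λ=5, (0,1) for λ=3.
From the initial condition, c_1 = 0, c_2 = -4.
x_2(ln 2) = (0)(2^5)(2) + (-4)(2^3)(1) = -32.

-32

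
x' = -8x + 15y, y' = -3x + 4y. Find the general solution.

Coefficient matrix A = [[-8, 15], [-3, 4]].
Characteristic polynomial det(A - λI) = λ^2 + 4λ + 13 = 0.
Eigenvalues λ = -2 ± 3i (complex conjugate pair).
For λ=-2+3i: an eigenvector is (-2,-1) - i(-1,0) = (-2 + i, -1).
A real fundamental pair from Re and Im of e^((-2+3i)t)v: X_1 = e^(-2t)(cos(3t)·(-2,-1) + sin(3t)·(-1,0)), X_2 = e^(-2t)(sin(3t)·(-2,-1) - cos(3t)·(-1,0)).
General solution: C_1X_1 + C_2X_2.

x(t) = -C_1e^(-2t)sin(3t) - 2C_1e^(-2t)cos(3t) - 2C_2e^(-2t)sin(3t) + C_2e^(-2t)cos(3t), y(t) = -C_1e^(-2t)cos(3t) - C_2e^(-2t)sin(3t)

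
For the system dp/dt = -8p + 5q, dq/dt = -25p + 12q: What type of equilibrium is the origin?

A = [[-8,5],[-25,12]]; det(A-λI) = λ^2 - 4λ + 29.
λ = 2 ± 5i: positive real part.

unstable spiral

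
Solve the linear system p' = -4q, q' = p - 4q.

p(t) = 2K_1e^(-2t) + 2K_2te^(-2t) - 3K_2e^(-2t), q(t) = K_1e^(-2t) + K_2te^(-2t) - 2K_2e^(-2t)

Coefficient matrix A = [[0, -4], [1, -4]].
Characteristic polynomial det(A - λI) = λ^2 + 4λ + 4 = 0.
Single eigenvalue λ = -2 with algebraic multiplicity 2.
Eigenvector v = (2,1); generalized eigenvector w with (A-λI)w=v is (-3,-2).
General solution: e^(-2t)[K_1·v + K_2·(t·v + w)].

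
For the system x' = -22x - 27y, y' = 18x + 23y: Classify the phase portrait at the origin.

A = [[-22,-27],[18,23]]; det(A-λI) = λ^2 - λ - 20.
λ = 5, -4: opposite signs.

saddle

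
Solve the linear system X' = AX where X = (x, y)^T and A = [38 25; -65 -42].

Coefficient matrix A = [[38, 25], [-65, -42]].
Characteristic polynomial det(A - λI) = λ^2 + 4λ + 29 = 0.
Eigenvalues λ = -2 ± 5i (complex conjugate pair).
For λ=-2+5i: an eigenvector is (-2,3) - i(-1,2) = (-2 + i, 3 - 2i).
A real fundamental pair from Re and Im of e^((-2+5i)t)v: X_1 = e^(-2t)(cos(5t)·(-2,3) + sin(5t)·(-1,2)), X_2 = e^(-2t)(sin(5t)·(-2,3) - cos(5t)·(-1,2)).
General solution: C_1X_1 + C_2X_2.

x(t) = -C_1e^(-2t)sin(5t) - 2C_1e^(-2t)cos(5t) - 2C_2e^(-2t)sin(5t) + C_2e^(-2t)cos(5t), y(t) = 2C_1e^(-2t)sin(5t) + 3C_1e^(-2t)cos(5t) + 3C_2e^(-2t)sin(5t) - 2C_2e^(-2t)cos(5t)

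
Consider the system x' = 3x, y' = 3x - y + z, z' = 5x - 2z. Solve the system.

x(t) = C_2e^(3t), y(t) = -C_1e^(-t) + C_2e^(3t) - C_3e^(-2t), z(t) = C_2e^(3t) + C_3e^(-2t)

Coefficient matrix A = [[3, 0, 0], [3, -1, 1], [5, 0, -2]].
det(A - λI) = 0 gives eigenvalues λ = -1, 3, -2.
For λ=-1: eigenvector (0,-1,0).
For λ=3: eigenvector (1,1,1).
For λ=-2: eigenvector (0,-1,1).
General solution: C_1e^(-t)(0,-1,0) + C_2e^(3t)(1,1,1) + C_3e^(-2t)(0,-1,1).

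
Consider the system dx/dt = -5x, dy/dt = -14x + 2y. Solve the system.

x(t) = C_2e^(-5t), y(t) = -C_1e^(2t) + 2C_2e^(-5t)

Coefficient matrix A = [[-5, 0], [-14, 2]].
Characteristic polynomial det(A - λI) = λ^2 + 3λ - 10 = 0.
Eigenvalues λ = 2, -5.
For λ=2: (A-λI) row 1 is [-7, 0], so an eigenvector is (0, -1).
For λ=-5: (A-λI) row 2 is [-14, 7], so an eigenvector is (1, 2).
General solution: C_1e^(2t)(0,-1) + C_2e^(-5t)(1,2).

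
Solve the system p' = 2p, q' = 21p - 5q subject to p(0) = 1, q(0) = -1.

p(t) = e^(2t), q(t) = 3e^(2t) - 4e^(-5t)

Coefficient matrix A = [[2, 0], [21, -5]].
Characteristic polynomial det(A - λI) = λ^2 + 3λ - 10 = 0.
Eigenvalues λ = 2, -5.
For λ=2: (A-λI) row 2 is [21, -7], so an eigenvector is (1, 3).
For λ=-5: (A-λI) row 1 is [7, 0], so an eigenvector is (0, 1).
General solution: K_1e^(2t)(1,3) + K_2e^(-5t)(0,1).
Applying p(0)=1, q(0)=-1 gives K_1=1, K_2=-4.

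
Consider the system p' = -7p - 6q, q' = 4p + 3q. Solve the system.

Coefficient matrix A = [[-7, -6], [4, 3]].
Characteristic polynomial det(A - λI) = λ^2 + 4λ + 3 = 0.
Eigenvalues λ = -1, -3.
For λ=-1: (A-λI) row 1 is [-6, -6], so an eigenvector is (-1, 1).
For λ=-3: (A-λI) row 1 is [-4, -6], so an eigenvector is (3, -2).
General solution: C_1e^(-t)(-1,1) + C_2e^(-3t)(3,-2).

p(t) = -C_1e^(-t) + 3C_2e^(-3t), q(t) = C_1e^(-t) - 2C_2e^(-3t)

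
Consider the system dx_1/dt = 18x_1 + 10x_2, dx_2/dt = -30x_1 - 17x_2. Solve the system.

Coefficient matrix A = [[18, 10], [-30, -17]].
Characteristic polynomial det(A - λI) = λ^2 - λ - 6 = 0.
Eigenvalues λ = 3, -2.
For λ=3: (A-λI) row 1 is [15, 10], so an eigenvector is (-2, 3).
For λ=-2: (A-λI) row 1 is [20, 10], so an eigenvector is (1, -2).
General solution: C_1e^(3t)(-2,3) + C_2e^(-2t)(1,-2).

x_1(t) = -2C_1e^(3t) + C_2e^(-2t), x_2(t) = 3C_1e^(3t) - 2C_2e^(-2t)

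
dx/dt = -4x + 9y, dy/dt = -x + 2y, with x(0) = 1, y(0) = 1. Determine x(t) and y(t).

Coefficient matrix A = [[-4, 9], [-1, 2]].
Characteristic polynomial det(A - λI) = λ^2 + 2λ + 1 = 0.
Single eigenvalue λ = -1 with algebraic multiplicity 2.
Eigenvector v = (3,1); generalized eigenvector w with (A-λI)w=v is (-1,0).
General solution: e^(-t)[c_1·v + c_2·(t·v + w)].
Applying x(0)=1, y(0)=1 gives c_1=1, c_2=2.

x(t) = 6te^(-t) + e^(-t), y(t) = 2te^(-t) + e^(-t)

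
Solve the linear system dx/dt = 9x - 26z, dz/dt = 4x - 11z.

Coefficient matrix A = [[9, -26], [4, -11]].
Characteristic polynomial det(A - λI) = λ^2 + 2λ + 5 = 0.
Eigenvalues λ = -1 ± 2i (complex conjugate pair).
For λ=-1+2i: an eigenvector is (3,1) - i(2,1) = (3 - 2i, 1 - i).
A real fundamental pair from Re and Im of e^((-1+2i)t)v: X_1 = e^(-t)(cos(2t)·(3,1) + sin(2t)·(2,1)), X_2 = e^(-t)(sin(2t)·(3,1) - cos(2t)·(2,1)).
General solution: C_1X_1 + C_2X_2.

x(t) = 2C_1e^(-t)sin(2t) + 3C_1e^(-t)cos(2t) + 3C_2e^(-t)sin(2t) - 2C_2e^(-t)cos(2t), z(t) = C_1e^(-t)sin(2t) + C_1e^(-t)cos(2t) + C_2e^(-t)sin(2t) - C_2e^(-t)cos(2t)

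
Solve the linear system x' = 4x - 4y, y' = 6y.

x(t) = 2c_1e^(6t) - c_2e^(4t), y(t) = -c_1e^(6t)

Coefficient matrix A = [[4, -4], [0, 6]].
Characteristic polynomial det(A - λI) = λ^2 - 10λ + 24 = 0.
Eigenvalues λ = 6, 4.
For λ=6: (A-λI) row 1 is [-2, -4], so an eigenvector is (2, -1).
For λ=4: (A-λI) row 1 is [0, -4], so an eigenvector is (-1, 0).
General solution: c_1e^(6t)(2,-1) + c_2e^(4t)(-1,0).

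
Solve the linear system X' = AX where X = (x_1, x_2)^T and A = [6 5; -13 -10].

Coefficient matrix A = [[6, 5], [-13, -10]].
Characteristic polynomial det(A - λI) = λ^2 + 4λ + 5 = 0.
Eigenvalues λ = -2 ± i (complex conjugate pair).
For λ=-2+i: an eigenvector is (2,-3) - i(1,-2) = (2 - i, -3 + 2i).
A real fundamental pair from Re and Im of e^((-2+i)t)v: X_1 = e^(-2t)(cos(t)·(2,-3) + sin(t)·(1,-2)), X_2 = e^(-2t)(sin(t)·(2,-3) - cos(t)·(1,-2)).
General solution: K_1X_1 + K_2X_2.

x_1(t) = K_1e^(-2t)sin(t) + 2K_1e^(-2t)cos(t) + 2K_2e^(-2t)sin(t) - K_2e^(-2t)cos(t), x_2(t) = -2K_1e^(-2t)sin(t) - 3K_1e^(-2t)cos(t) - 3K_2e^(-2t)sin(t) + 2K_2e^(-2t)cos(t)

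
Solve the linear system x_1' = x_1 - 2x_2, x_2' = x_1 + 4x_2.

x_1(t) = -2C_1e^(2t) + C_2e^(3t), x_2(t) = C_1e^(2t) - C_2e^(3t)

Coefficient matrix A = [[1, -2], [1, 4]].
Characteristic polynomial det(A - λI) = λ^2 - 5λ + 6 = 0.
Eigenvalues λ = 2, 3.
For λ=2: (A-λI) row 1 is [-1, -2], so an eigenvector is (-2, 1).
For λ=3: (A-λI) row 1 is [-2, -2], so an eigenvector is (1, -1).
General solution: C_1e^(2t)(-2,1) + C_2e^(3t)(1,-1).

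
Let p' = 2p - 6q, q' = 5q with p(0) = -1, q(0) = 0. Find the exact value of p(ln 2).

A = [[2,-6],[0,5]]; eigenvalues λ = 5, 2.
Eigenvectors: (2,-1) for λ=5, (1,0) for λ=2.
From the initial condition, c_1 = 0, c_2 = -1.
p(ln 2) = (0)(2^5)(2) + (-1)(2^2)(1) = -4.

-4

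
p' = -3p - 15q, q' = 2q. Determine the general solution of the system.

Coefficient matrix A = [[-3, -15], [0, 2]].
Characteristic polynomial det(A - λI) = λ^2 + λ - 6 = 0.
Eigenvalues λ = -3, 2.
For λ=-3: (A-λI) row 1 is [0, -15], so an eigenvector is (1, 0).
For λ=2: (A-λI) row 1 is [-5, -15], so an eigenvector is (3, -1).
General solution: c_1e^(-3t)(1,0) + c_2e^(2t)(3,-1).

p(t) = c_1e^(-3t) + 3c_2e^(2t), q(t) = -c_2e^(2t)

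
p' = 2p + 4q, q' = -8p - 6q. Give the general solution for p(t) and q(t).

p(t) = C_1e^(-2t)cos(4t) + C_2e^(-2t)sin(4t), q(t) = -C_1e^(-2t)sin(4t) - C_1e^(-2t)cos(4t) - C_2e^(-2t)sin(4t) + C_2e^(-2t)cos(4t)

Coefficient matrix A = [[2, 4], [-8, -6]].
Characteristic polynomial det(A - λI) = λ^2 + 4λ + 20 = 0.
Eigenvalues λ = -2 ± 4i (complex conjugate pair).
For λ=-2+4i: an eigenvector is (1,-1) - i(0,-1) = (1, -1 + i).
A real fundamental pair from Re and Im of e^((-2+4i)t)v: X_1 = e^(-2t)(cos(4t)·(1,-1) + sin(4t)·(0,-1)), X_2 = e^(-2t)(sin(4t)·(1,-1) - cos(4t)·(0,-1)).
General solution: C_1X_1 + C_2X_2.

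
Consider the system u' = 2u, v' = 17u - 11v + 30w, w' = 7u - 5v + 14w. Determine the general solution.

u(t) = K_1e^(2t), v(t) = -K_1e^(2t) + 2K_2e^(4t) + 3K_3e^(-t), w(t) = -K_1e^(2t) + K_2e^(4t) + K_3e^(-t)

Coefficient matrix A = [[2, 0, 0], [17, -11, 30], [7, -5, 14]].
det(A - λI) = 0 gives eigenvalues λ = 2, 4, -1.
For λ=2: eigenvector (1,-1,-1).
For λ=4: eigenvector (0,2,1).
For λ=-1: eigenvector (0,3,1).
General solution: K_1e^(2t)(1,-1,-1) + K_2e^(4t)(0,2,1) + K_3e^(-t)(0,3,1).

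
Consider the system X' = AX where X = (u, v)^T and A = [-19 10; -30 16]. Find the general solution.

Coefficient matrix A = [[-19, 10], [-30, 16]].
Characteristic polynomial det(A - λI) = λ^2 + 3λ - 4 = 0.
Eigenvalues λ = 1, -4.
For λ=1: (A-λI) row 1 is [-20, 10], so an eigenvector is (-1, -2).
For λ=-4: (A-λI) row 1 is [-15, 10], so an eigenvector is (-2, -3).
General solution: K_1e^(t)(-1,-2) + K_2e^(-4t)(-2,-3).

u(t) = -K_1e^(t) - 2K_2e^(-4t), v(t) = -2K_1e^(t) - 3K_2e^(-4t)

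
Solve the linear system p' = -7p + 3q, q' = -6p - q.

Coefficient matrix A = [[-7, 3], [-6, -1]].
Characteristic polynomial det(A - λI) = λ^2 + 8λ + 25 = 0.
Eigenvalues λ = -4 ± 3i (complex conjugate pair).
For λ=-4+3i: an eigenvector is (1,1) - i(0,-1) = (1, 1 + i).
A real fundamental pair from Re and Im of e^((-4+3i)t)v: X_1 = e^(-4t)(cos(3t)·(1,1) + sin(3t)·(0,-1)), X_2 = e^(-4t)(sin(3t)·(1,1) - cos(3t)·(0,-1)).
General solution: c_1X_1 + c_2X_2.

p(t) = c_1e^(-4t)cos(3t) + c_2e^(-4t)sin(3t), q(t) = -c_1e^(-4t)sin(3t) + c_1e^(-4t)cos(3t) + c_2e^(-4t)sin(3t) + c_2e^(-4t)cos(3t)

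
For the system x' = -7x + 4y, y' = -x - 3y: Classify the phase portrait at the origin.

A = [[-7,4],[-1,-3]]; det(A-λI) = λ^2 + 10λ + 25.
repeated λ = -5 with a single eigenvector.

stable improper node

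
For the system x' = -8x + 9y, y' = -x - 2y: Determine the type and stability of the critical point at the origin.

stable improper node

A = [[-8,9],[-1,-2]]; det(A-λI) = λ^2 + 10λ + 25.
repeated λ = -5 with a single eigenvector.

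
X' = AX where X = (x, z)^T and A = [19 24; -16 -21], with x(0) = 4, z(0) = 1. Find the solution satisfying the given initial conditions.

Coefficient matrix A = [[19, 24], [-16, -21]].
Characteristic polynomial det(A - λI) = λ^2 + 2λ - 15 = 0.
Eigenvalues λ = -5, 3.
For λ=-5: (A-λI) row 1 is [24, 24], so an eigenvector is (-1, 1).
For λ=3: (A-λI) row 1 is [16, 24], so an eigenvector is (3, -2).
General solution: c_1e^(-5t)(-1,1) + c_2e^(3t)(3,-2).
Applying x(0)=4, z(0)=1 gives c_1=11, c_2=5.

x(t) = 15e^(3t) - 11e^(-5t), z(t) = -10e^(3t) + 11e^(-5t)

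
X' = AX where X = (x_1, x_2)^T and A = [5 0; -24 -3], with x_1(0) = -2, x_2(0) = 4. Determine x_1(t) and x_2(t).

Coefficient matrix A = [[5, 0], [-24, -3]].
Characteristic polynomial det(A - λI) = λ^2 - 2λ - 15 = 0.
Eigenvalues λ = 5, -3.
For λ=5: (A-λI) row 2 is [-24, -8], so an eigenvector is (-1, 3).
For λ=-3: (A-λI) row 1 is [8, 0], so an eigenvector is (0, -1).
General solution: c_1e^(5t)(-1,3) + c_2e^(-3t)(0,-1).
Applying x_1(0)=-2, x_2(0)=4 gives c_1=2, c_2=2.

x_1(t) = -2e^(5t), x_2(t) = 6e^(5t) - 2e^(-3t)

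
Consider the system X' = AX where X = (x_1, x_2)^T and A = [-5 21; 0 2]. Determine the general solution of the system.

x_1(t) = 3c_1e^(2t) - c_2e^(-5t), x_2(t) = c_1e^(2t)

Coefficient matrix A = [[-5, 21], [0, 2]].
Characteristic polynomial det(A - λI) = λ^2 + 3λ - 10 = 0.
Eigenvalues λ = 2, -5.
For λ=2: (A-λI) row 1 is [-7, 21], so an eigenvector is (3, 1).
For λ=-5: (A-λI) row 1 is [0, 21], so an eigenvector is (-1, 0).
General solution: c_1e^(2t)(3,1) + c_2e^(-5t)(-1,0).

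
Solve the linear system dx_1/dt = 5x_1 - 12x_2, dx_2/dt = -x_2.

Coefficient matrix A = [[5, -12], [0, -1]].
Characteristic polynomial det(A - λI) = λ^2 - 4λ - 5 = 0.
Eigenvalues λ = 5, -1.
For λ=5: (A-λI) row 1 is [0, -12], so an eigenvector is (1, 0).
For λ=-1: (A-λI) row 1 is [6, -12], so an eigenvector is (-2, -1).
General solution: C_1e^(5t)(1,0) + C_2e^(-t)(-2,-1).

x_1(t) = C_1e^(5t) - 2C_2e^(-t), x_2(t) = -C_2e^(-t)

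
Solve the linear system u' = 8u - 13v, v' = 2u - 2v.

Coefficient matrix A = [[8, -13], [2, -2]].
Characteristic polynomial det(A - λI) = λ^2 - 6λ + 10 = 0.
Eigenvalues λ = 3 ± i (complex conjugate pair).
For λ=3+i: an eigenvector is (2,1) - i(-3,-1) = (2 + 3i, 1 + i).
A real fundamental pair from Re and Im of e^((3+i)t)v: X_1 = e^(3t)(cos(t)·(2,1) + sin(t)·(-3,-1)), X_2 = e^(3t)(sin(t)·(2,1) - cos(t)·(-3,-1)).
General solution: K_1X_1 + K_2X_2.

u(t) = -3K_1e^(3t)sin(t) + 2K_1e^(3t)cos(t) + 2K_2e^(3t)sin(t) + 3K_2e^(3t)cos(t), v(t) = -K_1e^(3t)sin(t) + K_1e^(3t)cos(t) + K_2e^(3t)sin(t) + K_2e^(3t)cos(t)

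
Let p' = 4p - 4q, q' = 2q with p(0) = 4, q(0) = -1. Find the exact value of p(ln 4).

A = [[4,-4],[0,2]]; eigenvalues λ = 4, 2.
Eigenvectors: (-1,0) for λ=4, (2,1) for λ=2.
From the initial condition, c_1 = -6, c_2 = -1.
p(ln 4) = (-6)(4^4)(-1) + (-1)(4^2)(2) = 1504.

1504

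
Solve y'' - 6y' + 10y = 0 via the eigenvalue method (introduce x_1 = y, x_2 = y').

Let x_1 = y, x_2 = y'. Then x_1' = x_2 and x_2' = -10x_1 + 6x_2.
A = [[0,1],[-10,6]]; det(A-λI) = λ^2 - 6λ + 10.
Eigenvalues λ = 3 ± i.

y(t) = C_1e^(3t)cos(t) + C_2e^(3t)sin(t)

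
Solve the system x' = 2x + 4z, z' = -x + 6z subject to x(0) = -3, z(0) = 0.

x(t) = 6te^(4t) - 3e^(4t), z(t) = 3te^(4t)

Coefficient matrix A = [[2, 4], [-1, 6]].
Characteristic polynomial det(A - λI) = λ^2 - 8λ + 16 = 0.
Single eigenvalue λ = 4 with algebraic multiplicity 2.
Eigenvector v = (-2,-1); generalized eigenvector w with (A-λI)w=v is (3,1).
General solution: e^(4t)[K_1·v + K_2·(t·v + w)].
Applying x(0)=-3, z(0)=0 gives K_1=-3, K_2=-3.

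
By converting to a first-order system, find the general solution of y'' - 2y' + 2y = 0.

y(t) = C_1e^(t)cos(t) + C_2e^(t)sin(t)

Let x_1 = y, x_2 = y'. Then x_1' = x_2 and x_2' = -2x_1 + 2x_2.
A = [[0,1],[-2,2]]; det(A-λI) = λ^2 - 2λ + 2.
Eigenvalues λ = 1 ± i.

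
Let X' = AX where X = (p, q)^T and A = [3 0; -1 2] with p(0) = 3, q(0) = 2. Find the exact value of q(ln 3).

A = [[3,0],[-1,2]]; eigenvalues λ = 3, 2.
Eigenvectors: (-1,1) for λ=3, (0,-1) for λ=2.
From the initial condition, c_1 = -3, c_2 = -5.
q(ln 3) = (-3)(3^3)(1) + (-5)(3^2)(-1) = -36.

-36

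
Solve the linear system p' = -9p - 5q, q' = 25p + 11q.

p(t) = -C_1e^(t)sin(5t) + C_2e^(t)cos(5t), q(t) = 2C_1e^(t)sin(5t) + C_1e^(t)cos(5t) + C_2e^(t)sin(5t) - 2C_2e^(t)cos(5t)

Coefficient matrix A = [[-9, -5], [25, 11]].
Characteristic polynomial det(A - λI) = λ^2 - 2λ + 26 = 0.
Eigenvalues λ = 1 ± 5i (complex conjugate pair).
For λ=1+5i: an eigenvector is (0,1) - i(-1,2) = (0 + i, 1 - 2i).
A real fundamental pair from Re and Im of e^((1+5i)t)v: X_1 = e^(t)(cos(5t)·(0,1) + sin(5t)·(-1,2)), X_2 = e^(t)(sin(5t)·(0,1) - cos(5t)·(-1,2)).
General solution: C_1X_1 + C_2X_2.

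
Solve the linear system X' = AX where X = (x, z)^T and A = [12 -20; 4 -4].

x(t) = 2C_1e^(4t)sin(4t) + C_1e^(4t)cos(4t) + C_2e^(4t)sin(4t) - 2C_2e^(4t)cos(4t), z(t) = C_1e^(4t)sin(4t) - C_2e^(4t)cos(4t)

Coefficient matrix A = [[12, -20], [4, -4]].
Characteristic polynomial det(A - λI) = λ^2 - 8λ + 32 = 0.
Eigenvalues λ = 4 ± 4i (complex conjugate pair).
For λ=4+4i: an eigenvector is (1,0) - i(2,1) = (1 - 2i, 0 - i).
A real fundamental pair from Re and Im of e^((4+4i)t)v: X_1 = e^(4t)(cos(4t)·(1,0) + sin(4t)·(2,1)), X_2 = e^(4t)(sin(4t)·(1,0) - cos(4t)·(2,1)).
General solution: C_1X_1 + C_2X_2.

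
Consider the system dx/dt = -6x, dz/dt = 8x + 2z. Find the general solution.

x(t) = c_2e^(-6t), z(t) = c_1e^(2t) - c_2e^(-6t)

Coefficient matrix A = [[-6, 0], [8, 2]].
Characteristic polynomial det(A - λI) = λ^2 + 4λ - 12 = 0.
Eigenvalues λ = 2, -6.
For λ=2: (A-λI) row 1 is [-8, 0], so an eigenvector is (0, 1).
For λ=-6: (A-λI) row 2 is [8, 8], so an eigenvector is (1, -1).
General solution: c_1e^(2t)(0,1) + c_2e^(-6t)(1,-1).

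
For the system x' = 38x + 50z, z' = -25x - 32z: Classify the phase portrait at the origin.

A = [[38,50],[-25,-32]]; det(A-λI) = λ^2 - 6λ + 34.
λ = 3 ± 5i: positive real part.

unstable spiral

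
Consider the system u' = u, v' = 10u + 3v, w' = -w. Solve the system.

u(t) = C_1e^(t), v(t) = -5C_1e^(t) + C_2e^(3t), w(t) = C_3e^(-t)

Coefficient matrix A = [[1, 0, 0], [10, 3, 0], [0, 0, -1]].
det(A - λI) = 0 gives eigenvalues λ = 1, 3, -1.
For λ=1: eigenvector (1,-5,0).
For λ=3: eigenvector (0,1,0).
For λ=-1: eigenvector (0,0,1).
General solution: C_1e^(t)(1,-5,0) + C_2e^(3t)(0,1,0) + C_3e^(-t)(0,0,1).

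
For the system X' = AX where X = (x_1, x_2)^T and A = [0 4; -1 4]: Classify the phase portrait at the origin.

A = [[0,4],[-1,4]]; det(A-λI) = λ^2 - 4λ + 4.
repeated λ = 2 with a single eigenvector.

unstable improper node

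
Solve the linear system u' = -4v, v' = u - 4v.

u(t) = 2C_1e^(-2t) + 2C_2te^(-2t) - 3C_2e^(-2t), v(t) = C_1e^(-2t) + C_2te^(-2t) - 2C_2e^(-2t)

Coefficient matrix A = [[0, -4], [1, -4]].
Characteristic polynomial det(A - λI) = λ^2 + 4λ + 4 = 0.
Single eigenvalue λ = -2 with algebraic multiplicity 2.
Eigenvector v = (2,1); generalized eigenvector w with (A-λI)w=v is (-3,-2).
General solution: e^(-2t)[C_1·v + C_2·(t·v + w)].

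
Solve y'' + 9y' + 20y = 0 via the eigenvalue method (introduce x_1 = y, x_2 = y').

Let x_1 = y, x_2 = y'. Then x_1' = x_2 and x_2' = -20x_1 - 9x_2.
A = [[0,1],[-20,-9]]; det(A-λI) = λ^2 + 9λ + 20.
Eigenvalues λ = -4, -5 with eigenvectors (1,-4), (1,-5).

y(t) = C_1e^(-4t) + C_2e^(-5t)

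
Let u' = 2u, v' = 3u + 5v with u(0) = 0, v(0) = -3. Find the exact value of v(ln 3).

A = [[2,0],[3,5]]; eigenvalues λ = 5, 2.
Eigenvectors: (0,1) for λ=5, (-1,1) for λ=2.
From the initial condition, c_1 = -3, c_2 = 0.
v(ln 3) = (-3)(3^5)(1) + (0)(3^2)(1) = -729.

-729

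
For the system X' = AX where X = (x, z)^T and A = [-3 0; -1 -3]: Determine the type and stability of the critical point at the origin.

A = [[-3,0],[-1,-3]]; det(A-λI) = λ^2 + 6λ + 9.
repeated λ = -3 with a single eigenvector.

stable improper node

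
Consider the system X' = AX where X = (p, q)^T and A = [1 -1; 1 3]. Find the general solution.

p(t) = -c_1e^(2t) - c_2te^(2t) + c_2e^(2t), q(t) = c_1e^(2t) + c_2te^(2t)

Coefficient matrix A = [[1, -1], [1, 3]].
Characteristic polynomial det(A - λI) = λ^2 - 4λ + 4 = 0.
Single eigenvalue λ = 2 with algebraic multiplicity 2.
Eigenvector v = (-1,1); generalized eigenvector w with (A-λI)w=v is (1,0).
General solution: e^(2t)[c_1·v + c_2·(t·v + w)].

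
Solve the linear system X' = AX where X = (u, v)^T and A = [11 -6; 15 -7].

Coefficient matrix A = [[11, -6], [15, -7]].
Characteristic polynomial det(A - λI) = λ^2 - 4λ + 13 = 0.
Eigenvalues λ = 2 ± 3i (complex conjugate pair).
For λ=2+3i: an eigenvector is (-1,-1) - i(-1,-2) = (-1 + i, -1 + 2i).
A real fundamental pair from Re and Im of e^((2+3i)t)v: X_1 = e^(2t)(cos(3t)·(-1,-1) + sin(3t)·(-1,-2)), X_2 = e^(2t)(sin(3t)·(-1,-1) - cos(3t)·(-1,-2)).
General solution: K_1X_1 + K_2X_2.

u(t) = -K_1e^(2t)sin(3t) - K_1e^(2t)cos(3t) - K_2e^(2t)sin(3t) + K_2e^(2t)cos(3t), v(t) = -2K_1e^(2t)sin(3t) - K_1e^(2t)cos(3t) - K_2e^(2t)sin(3t) + 2K_2e^(2t)cos(3t)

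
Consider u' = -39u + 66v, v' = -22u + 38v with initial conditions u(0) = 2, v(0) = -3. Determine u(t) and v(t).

Coefficient matrix A = [[-39, 66], [-22, 38]].
Characteristic polynomial det(A - λI) = λ^2 + λ - 30 = 0.
Eigenvalues λ = -6, 5.
For λ=-6: (A-λI) row 1 is [-33, 66], so an eigenvector is (-2, -1).
For λ=5: (A-λI) row 1 is [-44, 66], so an eigenvector is (-3, -2).
General solution: K_1e^(-6t)(-2,-1) + K_2e^(5t)(-3,-2).
Applying u(0)=2, v(0)=-3 gives K_1=-13, K_2=8.

u(t) = -24e^(5t) + 26e^(-6t), v(t) = -16e^(5t) + 13e^(-6t)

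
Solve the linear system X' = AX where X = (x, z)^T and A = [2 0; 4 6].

x(t) = -c_1e^(2t), z(t) = c_1e^(2t) - c_2e^(6t)

Coefficient matrix A = [[2, 0], [4, 6]].
Characteristic polynomial det(A - λI) = λ^2 - 8λ + 12 = 0.
Eigenvalues λ = 2, 6.
For λ=2: (A-λI) row 2 is [4, 4], so an eigenvector is (-1, 1).
For λ=6: (A-λI) row 1 is [-4, 0], so an eigenvector is (0, -1).
General solution: c_1e^(2t)(-1,1) + c_2e^(6t)(0,-1).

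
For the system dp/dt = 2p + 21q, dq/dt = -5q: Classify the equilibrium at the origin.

A = [[2,21],[0,-5]]; det(A-λI) = λ^2 + 3λ - 10.
λ = 2, -5: opposite signs.

saddle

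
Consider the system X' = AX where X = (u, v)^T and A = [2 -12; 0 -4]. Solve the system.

u(t) = -c_1e^(2t) + 2c_2e^(-4t), v(t) = c_2e^(-4t)

Coefficient matrix A = [[2, -12], [0, -4]].
Characteristic polynomial det(A - λI) = λ^2 + 2λ - 8 = 0.
Eigenvalues λ = 2, -4.
For λ=2: (A-λI) row 1 is [0, -12], so an eigenvector is (-1, 0).
For λ=-4: (A-λI) row 1 is [6, -12], so an eigenvector is (2, 1).
General solution: c_1e^(2t)(-1,0) + c_2e^(-4t)(2,1).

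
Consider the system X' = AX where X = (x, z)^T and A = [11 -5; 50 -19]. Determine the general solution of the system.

Coefficient matrix A = [[11, -5], [50, -19]].
Characteristic polynomial det(A - λI) = λ^2 + 8λ + 41 = 0.
Eigenvalues λ = -4 ± 5i (complex conjugate pair).
For λ=-4+5i: an eigenvector is (-1,-3) - i(0,-1) = (-1, -3 + i).
A real fundamental pair from Re and Im of e^((-4+5i)t)v: X_1 = e^(-4t)(cos(5t)·(-1,-3) + sin(5t)·(0,-1)), X_2 = e^(-4t)(sin(5t)·(-1,-3) - cos(5t)·(0,-1)).
General solution: C_1X_1 + C_2X_2.

x(t) = -C_1e^(-4t)cos(5t) - C_2e^(-4t)sin(5t), z(t) = -C_1e^(-4t)sin(5t) - 3C_1e^(-4t)cos(5t) - 3C_2e^(-4t)sin(5t) + C_2e^(-4t)cos(5t)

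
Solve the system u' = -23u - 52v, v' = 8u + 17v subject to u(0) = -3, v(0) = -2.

u(t) = 41e^(-3t)sin(4t) - 3e^(-3t)cos(4t), v(t) = -16e^(-3t)sin(4t) - 2e^(-3t)cos(4t)

Coefficient matrix A = [[-23, -52], [8, 17]].
Characteristic polynomial det(A - λI) = λ^2 + 6λ + 25 = 0.
Eigenvalues λ = -3 ± 4i (complex conjugate pair).
For λ=-3+4i: an eigenvector is (-2,1) - i(-3,1) = (-2 + 3i, 1 - i).
A real fundamental pair from Re and Im of e^((-3+4i)t)v: X_1 = e^(-3t)(cos(4t)·(-2,1) + sin(4t)·(-3,1)), X_2 = e^(-3t)(sin(4t)·(-2,1) - cos(4t)·(-3,1)).
General solution: c_1X_1 + c_2X_2.
Applying u(0)=-3, v(0)=-2 gives c_1=-9, c_2=-7.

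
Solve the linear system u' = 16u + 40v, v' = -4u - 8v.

u(t) = 3K_1e^(4t)sin(4t) + K_1e^(4t)cos(4t) + K_2e^(4t)sin(4t) - 3K_2e^(4t)cos(4t), v(t) = -K_1e^(4t)sin(4t) + K_2e^(4t)cos(4t)

Coefficient matrix A = [[16, 40], [-4, -8]].
Characteristic polynomial det(A - λI) = λ^2 - 8λ + 32 = 0.
Eigenvalues λ = 4 ± 4i (complex conjugate pair).
For λ=4+4i: an eigenvector is (1,0) - i(3,-1) = (1 - 3i, 0 + i).
A real fundamental pair from Re and Im of e^((4+4i)t)v: X_1 = e^(4t)(cos(4t)·(1,0) + sin(4t)·(3,-1)), X_2 = e^(4t)(sin(4t)·(1,0) - cos(4t)·(3,-1)).
General solution: K_1X_1 + K_2X_2.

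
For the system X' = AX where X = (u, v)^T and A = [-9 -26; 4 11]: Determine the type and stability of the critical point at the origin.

A = [[-9,-26],[4,11]]; det(A-λI) = λ^2 - 2λ + 5.
λ = 1 ± 2i: positive real part.

unstable spiral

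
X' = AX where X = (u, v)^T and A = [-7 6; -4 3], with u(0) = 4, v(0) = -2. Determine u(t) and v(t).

Coefficient matrix A = [[-7, 6], [-4, 3]].
Characteristic polynomial det(A - λI) = λ^2 + 4λ + 3 = 0.
Eigenvalues λ = -3, -1.
For λ=-3: (A-λI) row 1 is [-4, 6], so an eigenvector is (3, 2).
For λ=-1: (A-λI) row 1 is [-6, 6], so an eigenvector is (1, 1).
General solution: K_1e^(-3t)(3,2) + K_2e^(-t)(1,1).
Applying u(0)=4, v(0)=-2 gives K_1=6, K_2=-14.

u(t) = -14e^(-t) + 18e^(-3t), v(t) = -14e^(-t) + 12e^(-3t)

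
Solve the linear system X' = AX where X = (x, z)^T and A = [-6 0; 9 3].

Coefficient matrix A = [[-6, 0], [9, 3]].
Characteristic polynomial det(A - λI) = λ^2 + 3λ - 18 = 0.
Eigenvalues λ = 3, -6.
For λ=3: (A-λI) row 1 is [-9, 0], so an eigenvector is (0, 1).
For λ=-6: (A-λI) row 2 is [9, 9], so an eigenvector is (-1, 1).
General solution: C_1e^(3t)(0,1) + C_2e^(-6t)(-1,1).

x(t) = -C_2e^(-6t), z(t) = C_1e^(3t) + C_2e^(-6t)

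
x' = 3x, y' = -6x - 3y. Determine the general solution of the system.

x(t) = -C_2e^(3t), y(t) = -C_1e^(-3t) + C_2e^(3t)

Coefficient matrix A = [[3, 0], [-6, -3]].
Characteristic polynomial det(A - λI) = λ^2 - 9 = 0.
Eigenvalues λ = -3, 3.
For λ=-3: (A-λI) row 1 is [6, 0], so an eigenvector is (0, -1).
For λ=3: (A-λI) row 2 is [-6, -6], so an eigenvector is (-1, 1).
General solution: C_1e^(-3t)(0,-1) + C_2e^(3t)(-1,1).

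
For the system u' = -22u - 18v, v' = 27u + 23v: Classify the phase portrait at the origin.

saddle

A = [[-22,-18],[27,23]]; det(A-λI) = λ^2 - λ - 20.
λ = 5, -4: opposite signs.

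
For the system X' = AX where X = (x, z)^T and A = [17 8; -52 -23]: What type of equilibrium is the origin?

stable spiral

A = [[17,8],[-52,-23]]; det(A-λI) = λ^2 + 6λ + 25.
λ = -3 ± 4i: negative real part.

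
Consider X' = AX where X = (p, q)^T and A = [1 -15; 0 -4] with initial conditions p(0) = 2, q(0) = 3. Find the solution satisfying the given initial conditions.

Coefficient matrix A = [[1, -15], [0, -4]].
Characteristic polynomial det(A - λI) = λ^2 + 3λ - 4 = 0.
Eigenvalues λ = 1, -4.
For λ=1: (A-λI) row 1 is [0, -15], so an eigenvector is (-1, 0).
For λ=-4: (A-λI) row 1 is [5, -15], so an eigenvector is (3, 1).
General solution: c_1e^(t)(-1,0) + c_2e^(-4t)(3,1).
Applying p(0)=2, q(0)=3 gives c_1=7, c_2=3.

p(t) = -7e^(t) + 9e^(-4t), q(t) = 3e^(-4t)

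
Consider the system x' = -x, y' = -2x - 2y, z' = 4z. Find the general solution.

x(t) = K_1e^(-t), y(t) = -2K_1e^(-t) + K_3e^(-2t), z(t) = K_2e^(4t)

Coefficient matrix A = [[-1, 0, 0], [-2, -2, 0], [0, 0, 4]].
det(A - λI) = 0 gives eigenvalues λ = -1, 4, -2.
For λ=-1: eigenvector (1,-2,0).
For λ=4: eigenvector (0,0,1).
For λ=-2: eigenvector (0,1,0).
General solution: K_1e^(-t)(1,-2,0) + K_2e^(4t)(0,0,1) + K_3e^(-2t)(0,1,0).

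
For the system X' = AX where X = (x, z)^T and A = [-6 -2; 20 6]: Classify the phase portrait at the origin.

A = [[-6,-2],[20,6]]; det(A-λI) = λ^2 + 4.
λ = 0 ± 2i: zero real part.

center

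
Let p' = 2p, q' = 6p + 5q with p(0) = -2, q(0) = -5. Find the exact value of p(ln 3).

A = [[2,0],[6,5]]; eigenvalues λ = 2, 5.
Eigenvectors: (1,-2) for λ=2, (0,-1) for λ=5.
From the initial condition, c_1 = -2, c_2 = 9.
p(ln 3) = (-2)(3^2)(1) + (9)(3^5)(0) = -18.

-18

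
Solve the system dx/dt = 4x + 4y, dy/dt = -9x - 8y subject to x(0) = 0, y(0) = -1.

x(t) = -4te^(-2t), y(t) = 6te^(-2t) - e^(-2t)

Coefficient matrix A = [[4, 4], [-9, -8]].
Characteristic polynomial det(A - λI) = λ^2 + 4λ + 4 = 0.
Single eigenvalue λ = -2 with algebraic multiplicity 2.
Eigenvector v = (-2,3); generalized eigenvector w with (A-λI)w=v is (1,-2).
General solution: e^(-2t)[K_1·v + K_2·(t·v + w)].
Applying x(0)=0, y(0)=-1 gives K_1=1, K_2=2.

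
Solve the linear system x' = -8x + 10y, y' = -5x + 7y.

Coefficient matrix A = [[-8, 10], [-5, 7]].
Characteristic polynomial det(A - λI) = λ^2 + λ - 6 = 0.
Eigenvalues λ = 2, -3.
For λ=2: (A-λI) row 1 is [-10, 10], so an eigenvector is (-1, -1).
For λ=-3: (A-λI) row 1 is [-5, 10], so an eigenvector is (-2, -1).
General solution: c_1e^(2t)(-1,-1) + c_2e^(-3t)(-2,-1).

x(t) = -c_1e^(2t) - 2c_2e^(-3t), y(t) = -c_1e^(2t) - c_2e^(-3t)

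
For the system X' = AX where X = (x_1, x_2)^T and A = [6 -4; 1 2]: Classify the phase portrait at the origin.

A = [[6,-4],[1,2]]; det(A-λI) = λ^2 - 8λ + 16.
repeated λ = 4 with a single eigenvector.

unstable improper node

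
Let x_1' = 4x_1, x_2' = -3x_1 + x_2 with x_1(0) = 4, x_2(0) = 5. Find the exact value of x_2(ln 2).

-46

A = [[4,0],[-3,1]]; eigenvalues λ = 4, 1.
Eigenvectors: (-1,1) for λ=4, (0,1) for λ=1.
From the initial condition, c_1 = -4, c_2 = 9.
x_2(ln 2) = (-4)(2^4)(1) + (9)(2^1)(1) = -46.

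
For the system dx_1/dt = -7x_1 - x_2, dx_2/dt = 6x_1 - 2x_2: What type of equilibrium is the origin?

A = [[-7,-1],[6,-2]]; det(A-λI) = λ^2 + 9λ + 20.
λ = -5, -4: both negative.

stable node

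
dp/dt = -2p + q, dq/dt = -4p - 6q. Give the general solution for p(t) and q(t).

p(t) = -K_1e^(-4t) - K_2te^(-4t) - K_2e^(-4t), q(t) = 2K_1e^(-4t) + 2K_2te^(-4t) + K_2e^(-4t)

Coefficient matrix A = [[-2, 1], [-4, -6]].
Characteristic polynomial det(A - λI) = λ^2 + 8λ + 16 = 0.
Single eigenvalue λ = -4 with algebraic multiplicity 2.
Eigenvector v = (-1,2); generalized eigenvector w with (A-λI)w=v is (-1,1).
General solution: e^(-4t)[K_1·v + K_2·(t·v + w)].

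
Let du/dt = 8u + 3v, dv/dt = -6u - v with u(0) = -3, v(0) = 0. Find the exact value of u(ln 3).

A = [[8,3],[-6,-1]]; eigenvalues λ = 2, 5.
Eigenvectors: (1,-2) for λ=2, (-1,1) for λ=5.
From the initial condition, c_1 = 3, c_2 = 6.
u(ln 3) = (3)(3^2)(1) + (6)(3^5)(-1) = -1431.

-1431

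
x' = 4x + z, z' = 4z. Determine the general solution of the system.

x(t) = C_1e^(4t) + C_2te^(4t) - 2C_2e^(4t), z(t) = C_2e^(4t)

Coefficient matrix A = [[4, 1], [0, 4]].
Characteristic polynomial det(A - λI) = λ^2 - 8λ + 16 = 0.
Single eigenvalue λ = 4 with algebraic multiplicity 2.
Eigenvector v = (1,0); generalized eigenvector w with (A-λI)w=v is (-2,1).
General solution: e^(4t)[C_1·v + C_2·(t·v + w)].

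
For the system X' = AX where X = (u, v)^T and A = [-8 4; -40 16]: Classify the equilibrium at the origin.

unstable spiral

A = [[-8,4],[-40,16]]; det(A-λI) = λ^2 - 8λ + 32.
λ = 4 ± 4i: positive real part.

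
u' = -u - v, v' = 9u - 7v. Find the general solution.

u(t) = c_1e^(-4t) + c_2te^(-4t), v(t) = 3c_1e^(-4t) + 3c_2te^(-4t) - c_2e^(-4t)

Coefficient matrix A = [[-1, -1], [9, -7]].
Characteristic polynomial det(A - λI) = λ^2 + 8λ + 16 = 0.
Single eigenvalue λ = -4 with algebraic multiplicity 2.
Eigenvector v = (1,3); generalized eigenvector w with (A-λI)w=v is (0,-1).
General solution: e^(-4t)[c_1·v + c_2·(t·v + w)].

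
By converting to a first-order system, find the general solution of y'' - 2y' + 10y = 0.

y(t) = C_1e^(t)cos(3t) + C_2e^(t)sin(3t)

Let x_1 = y, x_2 = y'. Then x_1' = x_2 and x_2' = -10x_1 + 2x_2.
A = [[0,1],[-10,2]]; det(A-λI) = λ^2 - 2λ + 10.
Eigenvalues λ = 1 ± 3i.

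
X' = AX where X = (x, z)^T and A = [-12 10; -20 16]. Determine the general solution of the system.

Coefficient matrix A = [[-12, 10], [-20, 16]].
Characteristic polynomial det(A - λI) = λ^2 - 4λ + 8 = 0.
Eigenvalues λ = 2 ± 2i (complex conjugate pair).
For λ=2+2i: an eigenvector is (1,1) - i(-2,-3) = (1 + 2i, 1 + 3i).
A real fundamental pair from Re and Im of e^((2+2i)t)v: X_1 = e^(2t)(cos(2t)·(1,1) + sin(2t)·(-2,-3)), X_2 = e^(2t)(sin(2t)·(1,1) - cos(2t)·(-2,-3)).
General solution: c_1X_1 + c_2X_2.

x(t) = -2c_1e^(2t)sin(2t) + c_1e^(2t)cos(2t) + c_2e^(2t)sin(2t) + 2c_2e^(2t)cos(2t), z(t) = -3c_1e^(2t)sin(2t) + c_1e^(2t)cos(2t) + c_2e^(2t)sin(2t) + 3c_2e^(2t)cos(2t)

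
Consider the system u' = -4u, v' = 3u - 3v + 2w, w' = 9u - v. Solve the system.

Coefficient matrix A = [[-4, 0, 0], [3, -3, 2], [9, -1, 0]].
det(A - λI) = 0 gives eigenvalues λ = -1, -2, -4.
For λ=-1: eigenvector (0,1,1).
For λ=-2: eigenvector (0,2,1).
For λ=-4: eigenvector (1,1,-2).
General solution: c_1e^(-t)(0,1,1) + c_2e^(-2t)(0,2,1) + c_3e^(-4t)(1,1,-2).

u(t) = c_3e^(-4t), v(t) = c_1e^(-t) + 2c_2e^(-2t) + c_3e^(-4t), w(t) = c_1e^(-t) + c_2e^(-2t) - 2c_3e^(-4t)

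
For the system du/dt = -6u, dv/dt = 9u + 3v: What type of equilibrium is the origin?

saddle

A = [[-6,0],[9,3]]; det(A-λI) = λ^2 + 3λ - 18.
λ = -6, 3: opposite signs.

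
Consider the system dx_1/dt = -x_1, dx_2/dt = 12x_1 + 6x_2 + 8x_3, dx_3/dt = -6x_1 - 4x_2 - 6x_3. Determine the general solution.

x_1(t) = K_1e^(-t), x_2(t) = -4K_1e^(-t) + K_2e^(-2t) + 2K_3e^(2t), x_3(t) = 2K_1e^(-t) - K_2e^(-2t) - K_3e^(2t)

Coefficient matrix A = [[-1, 0, 0], [12, 6, 8], [-6, -4, -6]].
det(A - λI) = 0 gives eigenvalues λ = -1, -2, 2.
For λ=-1: eigenvector (1,-4,2).
For λ=-2: eigenvector (0,1,-1).
For λ=2: eigenvector (0,2,-1).
General solution: K_1e^(-t)(1,-4,2) + K_2e^(-2t)(0,1,-1) + K_3e^(2t)(0,2,-1).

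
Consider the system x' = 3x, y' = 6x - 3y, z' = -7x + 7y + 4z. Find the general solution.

x(t) = c_1e^(3t), y(t) = c_1e^(3t) + c_2e^(-3t), z(t) = -c_2e^(-3t) + c_3e^(4t)

Coefficient matrix A = [[3, 0, 0], [6, -3, 0], [-7, 7, 4]].
det(A - λI) = 0 gives eigenvalues λ = 3, -3, 4.
For λ=3: eigenvector (1,1,0).
For λ=-3: eigenvector (0,1,-1).
For λ=4: eigenvector (0,0,1).
General solution: c_1e^(3t)(1,1,0) + c_2e^(-3t)(0,1,-1) + c_3e^(4t)(0,0,1).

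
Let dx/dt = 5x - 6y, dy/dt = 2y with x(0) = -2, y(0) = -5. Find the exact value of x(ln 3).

A = [[5,-6],[0,2]]; eigenvalues λ = 2, 5.
Eigenvectors: (2,1) for λ=2, (-1,0) for λ=5.
From the initial condition, c_1 = -5, c_2 = -8.
x(ln 3) = (-5)(3^2)(2) + (-8)(3^5)(-1) = 1854.

1854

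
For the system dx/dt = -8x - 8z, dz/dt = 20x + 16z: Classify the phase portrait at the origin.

A = [[-8,-8],[20,16]]; det(A-λI) = λ^2 - 8λ + 32.
λ = 4 ± 4i: positive real part.

unstable spiral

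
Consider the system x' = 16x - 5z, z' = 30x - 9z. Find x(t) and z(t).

Coefficient matrix A = [[16, -5], [30, -9]].
Characteristic polynomial det(A - λI) = λ^2 - 7λ + 6 = 0.
Eigenvalues λ = 6, 1.
For λ=6: (A-λI) row 1 is [10, -5], so an eigenvector is (1, 2).
For λ=1: (A-λI) row 1 is [15, -5], so an eigenvector is (-1, -3).
General solution: c_1e^(6t)(1,2) + c_2e^(t)(-1,-3).

x(t) = c_1e^(6t) - c_2e^(t), z(t) = 2c_1e^(6t) - 3c_2e^(t)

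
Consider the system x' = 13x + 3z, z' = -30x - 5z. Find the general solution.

Coefficient matrix A = [[13, 3], [-30, -5]].
Characteristic polynomial det(A - λI) = λ^2 - 8λ + 25 = 0.
Eigenvalues λ = 4 ± 3i (complex conjugate pair).
For λ=4+3i: an eigenvector is (1,-3) - i(0,-1) = (1, -3 + i).
A real fundamental pair from Re and Im of e^((4+3i)t)v: X_1 = e^(4t)(cos(3t)·(1,-3) + sin(3t)·(0,-1)), X_2 = e^(4t)(sin(3t)·(1,-3) - cos(3t)·(0,-1)).
General solution: C_1X_1 + C_2X_2.

x(t) = C_1e^(4t)cos(3t) + C_2e^(4t)sin(3t), z(t) = -C_1e^(4t)sin(3t) - 3C_1e^(4t)cos(3t) - 3C_2e^(4t)sin(3t) + C_2e^(4t)cos(3t)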